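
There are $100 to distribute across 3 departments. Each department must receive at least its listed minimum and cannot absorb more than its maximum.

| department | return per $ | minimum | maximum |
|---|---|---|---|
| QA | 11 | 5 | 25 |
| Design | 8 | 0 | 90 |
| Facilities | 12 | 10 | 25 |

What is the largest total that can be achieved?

975

Meeting every minimum uses 5+0+10 = 15 $, leaving 85.
Highest return per $ first: Facilities 12 > QA 11 > Design 8.
Facilities takes 15 more to reach its cap of 25 → 70 left.
QA takes 20 more to reach its cap of 25 → 50 left.
Only 50 left; Design takes them to reach 50.
Total = 11×25 + 8×50 + 12×25 = 975.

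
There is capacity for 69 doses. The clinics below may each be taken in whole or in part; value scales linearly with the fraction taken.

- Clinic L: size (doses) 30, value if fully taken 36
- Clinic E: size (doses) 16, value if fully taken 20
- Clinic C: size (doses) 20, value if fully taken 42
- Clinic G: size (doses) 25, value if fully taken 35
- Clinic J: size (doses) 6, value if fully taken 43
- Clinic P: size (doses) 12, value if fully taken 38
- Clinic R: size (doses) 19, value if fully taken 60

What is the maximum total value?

Sort by value density: Clinic J 43/6≈7.17, Clinic P 38/12≈3.17, Clinic R 60/19≈3.16, Clinic C 42/20≈2.1, Clinic G 35/25≈1.4, Clinic E 20/16≈1.25, Clinic L 36/30≈1.2.
Clinic J: take in full, 6 doses for value 43 → 63 left.
Take all of Clinic P (12 doses, value 38) → 51 doses left.
Take all of Clinic R (19 doses, value 60) → 32 doses left.
Take all of Clinic C (20 doses, value 42) → 12 doses left.
12 doses left: a 12/25 share of Clinic G gives 35×12/25 = 16.8.
Total value = 199.8.

199.8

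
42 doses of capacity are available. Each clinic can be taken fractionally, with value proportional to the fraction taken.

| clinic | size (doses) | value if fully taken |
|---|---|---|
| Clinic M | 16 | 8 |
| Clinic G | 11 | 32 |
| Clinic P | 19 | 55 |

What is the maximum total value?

Rank by value-to-size ratio: Clinic G 32/11≈2.91, Clinic P 55/19≈2.89, Clinic M 8/16≈0.5.
Clinic G: take in full, 11 doses for value 32 → 31 left.
Take all of Clinic P (19 doses, value 55) → 12 doses left.
Only 12 doses remain; take 12/16 of Clinic M for value 8×12/16 = 6.
Total value = 93.

93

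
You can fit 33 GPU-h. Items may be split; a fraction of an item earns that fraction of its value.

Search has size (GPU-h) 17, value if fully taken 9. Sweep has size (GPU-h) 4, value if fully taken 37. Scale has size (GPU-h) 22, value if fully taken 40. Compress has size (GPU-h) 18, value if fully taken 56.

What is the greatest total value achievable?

Rank by value-to-size ratio: Sweep 37/4≈9.25, Compress 56/18≈3.11, Scale 40/22≈1.82, Search 9/17≈0.529.
Sweep: take in full, 4 GPU-h for value 37 — 29 left.
Take all of Compress (18 GPU-h, value 56) — 11 GPU-h left.
11 GPU-h left: a 11/22 share of Scale gives 40×11/22 = 20.
Total value = 113.

113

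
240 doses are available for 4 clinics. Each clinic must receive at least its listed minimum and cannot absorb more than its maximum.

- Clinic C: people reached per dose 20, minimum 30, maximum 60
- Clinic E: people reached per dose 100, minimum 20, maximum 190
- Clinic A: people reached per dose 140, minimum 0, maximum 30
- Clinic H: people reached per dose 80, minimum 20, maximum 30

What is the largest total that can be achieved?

Meeting every minimum uses 30+20+0+20 = 70 doses, leaving 170.
Order the clinics by people reached per dose: Clinic A 140 > Clinic E 100 > Clinic H 80 > Clinic C 20.
Clinic A takes 30 more to reach its cap of 30 — 140 left.
Clinic E has room for 170 more but only 140 remain, so it gets 160.
Total = 20×30 + 100×160 + 140×30 + 80×20 = 22400.

22400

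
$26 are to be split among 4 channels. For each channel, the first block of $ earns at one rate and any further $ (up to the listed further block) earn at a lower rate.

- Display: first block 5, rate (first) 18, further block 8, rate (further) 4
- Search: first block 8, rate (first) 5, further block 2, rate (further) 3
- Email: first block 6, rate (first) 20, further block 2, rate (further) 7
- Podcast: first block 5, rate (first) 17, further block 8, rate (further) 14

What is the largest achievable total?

421

Treat each block as its own option and order by rate: Email/first 20 > Display/first 18 > Podcast/first 17 > Podcast/second 14 > Email/second 7 > Search/first 5 > Display/second 4 > Search/second 3.
Email/first (20): +6 → 20 left.
Display/first (18): +5 → 15 left.
Fill Podcast first block (5 at 17) → 10 left.
Podcast second at 14: fill all 8 → 2 left.
Fill Email second block (2 at 7) → 0 left.
Total = 20×6 + 18×5 + 17×5 + 14×8 + 7×2 = 421.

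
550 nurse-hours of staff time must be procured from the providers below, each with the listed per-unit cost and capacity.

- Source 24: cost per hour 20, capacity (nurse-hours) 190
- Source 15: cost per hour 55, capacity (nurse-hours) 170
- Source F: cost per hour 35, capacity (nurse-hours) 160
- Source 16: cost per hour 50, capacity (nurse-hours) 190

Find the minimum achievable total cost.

19450

Cheapest first:
Take 190 from Source 24 at 20 — need 360 more.
Source F (35): use full 160 — 200 nurse-hours to go.
Take 190 from Source 16 at 50 — need 10 more.
Source 15 (55): take the remaining 10 — done.
Cost = 190×20 + 160×35 + 190×50 + 10×55 = 19450.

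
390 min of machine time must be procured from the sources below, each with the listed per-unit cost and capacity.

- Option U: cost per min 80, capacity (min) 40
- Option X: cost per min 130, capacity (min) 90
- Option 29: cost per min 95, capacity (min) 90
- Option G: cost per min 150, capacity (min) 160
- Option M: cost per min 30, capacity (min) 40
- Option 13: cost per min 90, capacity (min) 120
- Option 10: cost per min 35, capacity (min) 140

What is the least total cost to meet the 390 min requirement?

24850

Cheapest first:
Option M (30): use full 40 — 350 min to go.
Option 10 at 35: take all 140 min — 210 still needed.
Option U (80): use full 40 — 170 min to go.
Take 120 from Option 13 at 90 — need 50 more.
Option 29 (95): take the remaining 50 — done.
Option X, Option G: unused.
Cost = 40×30 + 140×35 + 40×80 + 120×90 + 50×95 = 24850.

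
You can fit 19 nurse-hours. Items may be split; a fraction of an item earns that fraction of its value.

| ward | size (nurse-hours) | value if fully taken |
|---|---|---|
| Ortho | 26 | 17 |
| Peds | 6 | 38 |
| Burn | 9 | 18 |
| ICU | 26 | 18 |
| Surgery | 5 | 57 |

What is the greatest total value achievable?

111

Rank by value-to-size ratio: Surgery 57/5≈11.4, Peds 38/6≈6.33, Burn 18/9≈2, ICU 18/26≈0.692, Ortho 17/26≈0.654.
All 5 nurse-hours of Surgery fit (value 57) — 14 remain.
All 6 nurse-hours of Peds fit (value 38) — 8 remain.
Fill the last 8 nurse-hours with part of Burn: 8/9 of it earns 16.
Total value = 111.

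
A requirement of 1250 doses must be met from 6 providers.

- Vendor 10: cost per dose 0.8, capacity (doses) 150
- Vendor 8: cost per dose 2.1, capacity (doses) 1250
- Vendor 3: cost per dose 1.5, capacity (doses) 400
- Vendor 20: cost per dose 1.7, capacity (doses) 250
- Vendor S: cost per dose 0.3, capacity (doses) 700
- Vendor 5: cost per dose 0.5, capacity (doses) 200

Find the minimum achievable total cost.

Fill from the cheapest provider first.
Take 700 from Vendor S at 0.3 — need 550 more.
Vendor 5 (0.5): use full 200 — 350 doses to go.
Vendor 10 at 0.8: take all 150 doses — 200 still needed.
Vendor 3 at 1.5: take 200 of its 400 — requirement met.
Vendor 20, Vendor 8: unused.
Cost = 700×0.3 + 200×0.5 + 150×0.8 + 200×1.5 = 730.

730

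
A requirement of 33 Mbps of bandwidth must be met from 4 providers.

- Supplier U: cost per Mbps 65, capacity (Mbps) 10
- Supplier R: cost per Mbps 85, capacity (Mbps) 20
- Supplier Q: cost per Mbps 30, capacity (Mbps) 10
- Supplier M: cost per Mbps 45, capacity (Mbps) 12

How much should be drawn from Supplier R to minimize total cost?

1

Cheapest first:
Supplier Q at 30: take all 10 Mbps → 23 still needed.
Take 12 from Supplier M at 45 → need 11 more.
Supplier U (65): use full 10 → 1 Mbps to go.
Supplier R (85): take the remaining 1 → done.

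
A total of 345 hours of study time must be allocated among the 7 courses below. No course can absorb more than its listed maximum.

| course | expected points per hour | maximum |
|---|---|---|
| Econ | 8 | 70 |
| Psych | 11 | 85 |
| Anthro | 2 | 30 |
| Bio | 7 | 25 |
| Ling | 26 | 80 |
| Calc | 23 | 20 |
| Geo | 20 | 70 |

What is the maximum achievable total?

5575

Order the courses by expected points per hour: Ling 26 > Calc 23 > Geo 20 > Psych 11 > Econ 8 > Bio 7 > Anthro 2.
Ling takes 80 to reach its cap of 80 ; 265 left.
Give Calc 20 to hit its cap of 20 ; 245 left.
Geo takes 70 to reach its cap of 70 ; 175 left.
Psych takes 85 to reach its cap of 85 ; 90 left.
Econ takes 70 to reach its cap of 70 ; 20 left.
Only 20 left; Bio takes them to reach 20.
Total = 8×70 + 11×85 + 7×20 + 26×80 + 23×20 + 20×70 = 5575.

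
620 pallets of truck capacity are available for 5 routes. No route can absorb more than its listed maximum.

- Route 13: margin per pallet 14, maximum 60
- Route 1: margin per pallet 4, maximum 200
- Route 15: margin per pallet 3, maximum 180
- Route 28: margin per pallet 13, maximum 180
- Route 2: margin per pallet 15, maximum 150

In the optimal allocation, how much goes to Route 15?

Highest margin per pallet first: Route 2 15 > Route 13 14 > Route 28 13 > Route 1 4 > Route 15 3.
Route 2: +150 to 150 (cap) → 470 left.
Route 13: +60 to 60 (cap) → 410 left.
Give Route 28 180 to hit its cap of 180 → 230 left.
Route 1 takes 200 to reach its cap of 200 → 30 left.
Route 15 has room for 180 but only 30 remain, so it gets 30.

30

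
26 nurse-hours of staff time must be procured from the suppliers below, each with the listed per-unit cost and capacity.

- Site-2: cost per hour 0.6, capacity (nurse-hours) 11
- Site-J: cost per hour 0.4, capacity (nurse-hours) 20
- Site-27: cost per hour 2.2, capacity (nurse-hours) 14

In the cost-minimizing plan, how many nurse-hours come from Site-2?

Cheapest first:
Site-J (0.4): use full 20 → 6 nurse-hours to go.
Site-2 at 0.6: take 6 of its 11 → requirement met.
Site-27: unused.

6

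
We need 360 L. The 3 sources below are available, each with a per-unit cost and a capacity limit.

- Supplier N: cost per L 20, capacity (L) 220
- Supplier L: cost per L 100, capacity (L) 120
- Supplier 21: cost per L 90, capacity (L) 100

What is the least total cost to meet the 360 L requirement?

Use sources in increasing cost order.
Supplier N (20): use full 220 — 140 L to go.
Take 100 from Supplier 21 at 90 — need 40 more.
Supplier L at 100: take 40 of its 120 — requirement met.
Cost = 220×20 + 100×90 + 40×100 = 17400.

17400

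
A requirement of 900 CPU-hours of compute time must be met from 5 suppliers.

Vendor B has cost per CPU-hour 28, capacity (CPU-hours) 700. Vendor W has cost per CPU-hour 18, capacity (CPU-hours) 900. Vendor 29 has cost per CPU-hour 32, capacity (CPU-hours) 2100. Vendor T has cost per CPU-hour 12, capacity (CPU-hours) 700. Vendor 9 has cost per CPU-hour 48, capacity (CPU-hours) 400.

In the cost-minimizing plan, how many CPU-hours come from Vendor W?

Fill from the cheapest supplier first.
Vendor T (12): use full 700 — 200 CPU-hours to go.
Vendor W (18): take the remaining 200 — done.
Vendor B, Vendor 29, Vendor 9: unused.

200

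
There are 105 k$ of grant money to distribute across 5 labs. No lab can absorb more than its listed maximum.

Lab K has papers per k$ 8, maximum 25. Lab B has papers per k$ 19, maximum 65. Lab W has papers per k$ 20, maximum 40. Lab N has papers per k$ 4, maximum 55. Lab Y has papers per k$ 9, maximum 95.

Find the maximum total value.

2035

Highest papers per k$ first: Lab W 20 > Lab B 19 > Lab Y 9 > Lab K 8 > Lab N 4.
Give Lab W 40 to hit its cap of 40 → 65 left.
Give Lab B 65 to hit its cap of 65 → 0 left.
Total = 19×65 + 20×40 = 2035.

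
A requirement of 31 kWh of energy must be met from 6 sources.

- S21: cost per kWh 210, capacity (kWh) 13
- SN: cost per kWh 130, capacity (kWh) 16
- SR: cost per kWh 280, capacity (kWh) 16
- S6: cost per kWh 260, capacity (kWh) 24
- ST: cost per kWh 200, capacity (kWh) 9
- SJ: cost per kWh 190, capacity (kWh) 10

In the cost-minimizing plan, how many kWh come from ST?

5

Cheapest first:
Take 16 from SN at 130 ; need 15 more.
SJ at 190: take all 10 kWh ; 5 still needed.
ST at 200: take 5 of its 9 ; requirement met.
S21, S6, SR: unused.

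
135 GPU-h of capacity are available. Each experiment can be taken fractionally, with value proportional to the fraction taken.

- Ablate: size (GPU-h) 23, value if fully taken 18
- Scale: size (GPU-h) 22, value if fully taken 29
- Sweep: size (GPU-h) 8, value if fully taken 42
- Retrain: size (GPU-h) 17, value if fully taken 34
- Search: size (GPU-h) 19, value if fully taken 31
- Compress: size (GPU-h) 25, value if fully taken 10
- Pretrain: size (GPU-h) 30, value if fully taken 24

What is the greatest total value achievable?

184.4

Rank by value-to-size ratio: Sweep 42/8≈5.25, Retrain 34/17≈2, Search 31/19≈1.63, Scale 29/22≈1.32, Pretrain 24/30≈0.8, Ablate 18/23≈0.783, Compress 10/25≈0.4.
Sweep: take in full, 8 GPU-h for value 42 — 127 left.
Take all of Retrain (17 GPU-h, value 34) — 110 GPU-h left.
All 19 GPU-h of Search fit (value 31) — 91 remain.
All 22 GPU-h of Scale fit (value 29) — 69 remain.
Take all of Pretrain (30 GPU-h, value 24) — 39 GPU-h left.
All 23 GPU-h of Ablate fit (value 18) — 16 remain.
Fill the last 16 GPU-h with part of Compress: 16/25 of it earns 6.4.
Total value = 184.4.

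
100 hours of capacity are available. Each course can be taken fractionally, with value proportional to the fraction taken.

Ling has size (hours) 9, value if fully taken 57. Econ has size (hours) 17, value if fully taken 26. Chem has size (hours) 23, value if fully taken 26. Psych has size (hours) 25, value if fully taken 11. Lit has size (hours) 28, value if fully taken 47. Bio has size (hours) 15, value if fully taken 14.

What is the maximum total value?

173.52

Sort by value density: Ling 57/9≈6.33, Lit 47/28≈1.68, Econ 26/17≈1.53, Chem 26/23≈1.13, Bio 14/15≈0.933, Psych 11/25≈0.44.
Ling: take in full, 9 hours for value 57 — 91 left.
Take all of Lit (28 hours, value 47) — 63 hours left.
All 17 hours of Econ fit (value 26) — 46 remain.
Take all of Chem (23 hours, value 26) — 23 hours left.
Take all of Bio (15 hours, value 14) — 8 hours left.
Fill the last 8 hours with part of Psych: 8/25 of it earns 3.52.
Total value = 173.52.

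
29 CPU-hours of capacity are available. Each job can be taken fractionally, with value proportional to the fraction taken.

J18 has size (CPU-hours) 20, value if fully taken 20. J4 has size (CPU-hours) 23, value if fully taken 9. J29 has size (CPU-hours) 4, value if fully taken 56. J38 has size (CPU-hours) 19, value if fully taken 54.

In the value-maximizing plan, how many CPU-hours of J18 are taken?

6

Rank by value-to-size ratio: J29 56/4≈14, J38 54/19≈2.84, J18 20/20≈1, J4 9/23≈0.391.
All 4 CPU-hours of J29 fit (value 56) — 25 remain.
All 19 CPU-hours of J38 fit (value 54) — 6 remain.
Fill the last 6 CPU-hours with part of J18: 6/20 of it earns 6.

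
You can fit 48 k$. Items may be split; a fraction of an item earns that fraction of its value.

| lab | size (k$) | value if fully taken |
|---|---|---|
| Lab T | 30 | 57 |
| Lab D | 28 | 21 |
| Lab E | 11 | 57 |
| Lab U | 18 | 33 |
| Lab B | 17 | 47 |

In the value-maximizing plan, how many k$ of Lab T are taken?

Best value per unit of size first: Lab E 57/11≈5.18, Lab B 47/17≈2.76, Lab T 57/30≈1.9, Lab U 33/18≈1.83, Lab D 21/28≈0.75.
Take all of Lab E (11 k$, value 57) ; 37 k$ left.
All 17 k$ of Lab B fit (value 47) ; 20 remain.
Only 20 k$ remain; take 20/30 of Lab T for value 57×20/30 = 38.

20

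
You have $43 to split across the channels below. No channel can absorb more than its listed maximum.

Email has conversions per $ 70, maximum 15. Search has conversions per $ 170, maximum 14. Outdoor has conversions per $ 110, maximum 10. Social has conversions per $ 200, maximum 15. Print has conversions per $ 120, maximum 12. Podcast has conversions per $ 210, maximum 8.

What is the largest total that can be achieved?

7780

Order the channels by conversions per $: Podcast 210 > Social 200 > Search 170 > Print 120 > Outdoor 110 > Email 70.
Podcast takes 8 to reach its cap of 8 ; 35 left.
Give Social 15 to hit its cap of 15 ; 20 left.
Give Search 14 to hit its cap of 14 ; 6 left.
Print: +6 (room for 12) → 6. Pool exhausted.
Total = 170×14 + 200×15 + 120×6 + 210×8 = 7780.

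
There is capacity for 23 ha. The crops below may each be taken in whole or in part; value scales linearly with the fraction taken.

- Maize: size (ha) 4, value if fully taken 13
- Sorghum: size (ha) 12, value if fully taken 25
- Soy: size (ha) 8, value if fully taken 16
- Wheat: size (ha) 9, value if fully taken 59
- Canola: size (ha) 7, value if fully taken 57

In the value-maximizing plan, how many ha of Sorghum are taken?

Rank by value-to-size ratio: Canola 57/7≈8.14, Wheat 59/9≈6.56, Maize 13/4≈3.25, Sorghum 25/12≈2.08, Soy 16/8≈2.
Take all of Canola (7 ha, value 57) — 16 ha left.
Wheat: take in full, 9 ha for value 59 — 7 left.
Maize: take in full, 4 ha for value 13 — 3 left.
3 ha left: a 3/12 share of Sorghum gives 25×3/12 = 6.25.

3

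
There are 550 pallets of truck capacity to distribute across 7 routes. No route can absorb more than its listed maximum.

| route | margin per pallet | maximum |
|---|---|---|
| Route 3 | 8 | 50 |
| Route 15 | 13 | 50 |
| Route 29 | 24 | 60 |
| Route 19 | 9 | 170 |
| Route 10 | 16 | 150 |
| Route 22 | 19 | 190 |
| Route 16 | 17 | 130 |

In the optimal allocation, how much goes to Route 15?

Rank by margin per pallet: Route 29 24 > Route 22 19 > Route 16 17 > Route 10 16 > Route 15 13 > Route 19 9 > Route 3 8.
Give Route 29 60 to hit its cap of 60 — 490 left.
Route 22 takes 190 to reach its cap of 190 — 300 left.
Give Route 16 130 to hit its cap of 130 — 170 left.
Route 10 takes 150 to reach its cap of 150 — 20 left.
Only 20 left; Route 15 takes them to reach 20.

20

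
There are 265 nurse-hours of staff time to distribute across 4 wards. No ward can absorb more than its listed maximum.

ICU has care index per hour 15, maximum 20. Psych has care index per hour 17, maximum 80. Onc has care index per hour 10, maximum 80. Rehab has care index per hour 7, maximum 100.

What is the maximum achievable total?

3055

Rank by care index per hour: Psych 17 > ICU 15 > Onc 10 > Rehab 7.
Psych takes 80 to reach its cap of 80 ; 185 left.
ICU: +20 to 20 (cap) ; 165 left.
Onc: +80 to 80 (cap) ; 85 left.
Rehab: +85 (room for 100) → 85. Pool exhausted.
Total = 15×20 + 17×80 + 10×80 + 7×85 = 3055.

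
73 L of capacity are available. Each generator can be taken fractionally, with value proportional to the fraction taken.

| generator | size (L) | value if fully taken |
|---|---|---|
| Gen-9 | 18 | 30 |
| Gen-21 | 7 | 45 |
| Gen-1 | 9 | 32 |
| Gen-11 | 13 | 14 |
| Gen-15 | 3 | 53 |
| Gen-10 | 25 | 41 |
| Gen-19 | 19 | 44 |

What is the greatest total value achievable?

Sort by value density: Gen-15 53/3≈17.7, Gen-21 45/7≈6.43, Gen-1 32/9≈3.56, Gen-19 44/19≈2.32, Gen-9 30/18≈1.67, Gen-10 41/25≈1.64, Gen-11 14/13≈1.08.
Gen-15: take in full, 3 L for value 53 — 70 left.
Take all of Gen-21 (7 L, value 45) — 63 L left.
Gen-1: take in full, 9 L for value 32 — 54 left.
All 19 L of Gen-19 fit (value 44) — 35 remain.
Gen-9: take in full, 18 L for value 30 — 17 left.
Only 17 L remain; take 17/25 of Gen-10 for value 41×17/25 = 27.88.
Total value = 231.88.

231.88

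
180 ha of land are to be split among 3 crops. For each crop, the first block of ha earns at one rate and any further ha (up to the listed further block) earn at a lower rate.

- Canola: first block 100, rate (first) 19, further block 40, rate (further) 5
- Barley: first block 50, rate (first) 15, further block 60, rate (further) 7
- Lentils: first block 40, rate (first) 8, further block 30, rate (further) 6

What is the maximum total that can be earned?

Rank every tier by rate: Canola/T1 19 > Barley/T1 15 > Lentils/T1 8 > Barley/T2 7 > Lentils/T2 6 > Canola/T2 5.
Canola/T1 (19): +100 → 80 left.
Fill Barley T1 block (50 at 15) → 30 left.
Lentils T1 at 8: only 30 left, fill 30.
Total = 19×100 + 15×50 + 8×30 = 2890.

2890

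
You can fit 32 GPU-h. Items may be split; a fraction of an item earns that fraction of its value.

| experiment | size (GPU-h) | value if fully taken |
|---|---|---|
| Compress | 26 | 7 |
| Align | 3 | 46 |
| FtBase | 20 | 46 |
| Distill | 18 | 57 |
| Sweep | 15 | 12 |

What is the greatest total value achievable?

128.3

Rank by value-to-size ratio: Align 46/3≈15.3, Distill 57/18≈3.17, FtBase 46/20≈2.3, Sweep 12/15≈0.8, Compress 7/26≈0.269.
Align: take in full, 3 GPU-h for value 46 ; 29 left.
Distill: take in full, 18 GPU-h for value 57 ; 11 left.
Only 11 GPU-h remain; take 11/20 of FtBase for value 46×11/20 = 25.3.
Total value = 128.3.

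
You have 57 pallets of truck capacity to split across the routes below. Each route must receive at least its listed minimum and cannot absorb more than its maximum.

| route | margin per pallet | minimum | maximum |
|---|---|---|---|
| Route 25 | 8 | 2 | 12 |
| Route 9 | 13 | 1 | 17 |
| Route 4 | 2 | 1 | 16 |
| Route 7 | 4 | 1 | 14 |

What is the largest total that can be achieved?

Meeting every minimum uses 2+1+1+1 = 5 pallets, leaving 52.
Order the routes by margin per pallet: Route 9 13 > Route 25 8 > Route 7 4 > Route 4 2.
Give Route 9 16 more to hit its cap of 17 ; 36 left.
Route 25 takes 10 more to reach its cap of 12 ; 26 left.
Route 7: +13 to 14 (cap) ; 13 left.
Route 4: +13 (room for 15) → 14. Pool exhausted.
Total = 8×12 + 13×17 + 2×14 + 4×14 = 401.

401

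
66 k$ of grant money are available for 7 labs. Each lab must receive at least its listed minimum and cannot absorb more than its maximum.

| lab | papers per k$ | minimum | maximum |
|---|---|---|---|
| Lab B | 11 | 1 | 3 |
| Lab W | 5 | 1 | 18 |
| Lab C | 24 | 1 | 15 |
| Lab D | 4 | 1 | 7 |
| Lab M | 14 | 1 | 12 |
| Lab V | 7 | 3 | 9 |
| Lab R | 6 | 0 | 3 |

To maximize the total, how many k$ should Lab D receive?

6

Meeting every minimum uses 1+1+1+1+1+3+0 = 8 k$, leaving 58.
Highest papers per k$ first: Lab C 24 > Lab M 14 > Lab B 11 > Lab V 7 > Lab R 6 > Lab W 5 > Lab D 4.
Give Lab C 14 more to hit its cap of 15 → 44 left.
Lab M takes 11 more to reach its cap of 12 → 33 left.
Lab B: +2 to 3 (cap) → 31 left.
Lab V: +6 to 9 (cap) → 25 left.
Lab R: +3 to 3 (cap) → 22 left.
Lab W: +17 to 18 (cap) → 5 left.
Lab D: +5 (room for 6) → 6. Pool exhausted.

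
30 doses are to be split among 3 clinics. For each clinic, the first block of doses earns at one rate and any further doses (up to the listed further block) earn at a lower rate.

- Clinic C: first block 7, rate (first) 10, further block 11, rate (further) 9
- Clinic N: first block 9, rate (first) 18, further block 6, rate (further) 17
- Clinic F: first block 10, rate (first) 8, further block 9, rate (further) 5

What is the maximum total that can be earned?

406

Rank every tier by rate: Clinic N/first 18 > Clinic N/second 17 > Clinic C/first 10 > Clinic C/second 9 > Clinic F/first 8 > Clinic F/second 5.
Fill Clinic N first block (9 at 18) — 21 left.
Clinic N/second (17): +6 — 15 left.
Clinic C/first (10): +7 — 8 left.
Clinic C/second: +8 of 11 at 9; pool empty.
Total = 18×9 + 17×6 + 10×7 + 9×8 = 406.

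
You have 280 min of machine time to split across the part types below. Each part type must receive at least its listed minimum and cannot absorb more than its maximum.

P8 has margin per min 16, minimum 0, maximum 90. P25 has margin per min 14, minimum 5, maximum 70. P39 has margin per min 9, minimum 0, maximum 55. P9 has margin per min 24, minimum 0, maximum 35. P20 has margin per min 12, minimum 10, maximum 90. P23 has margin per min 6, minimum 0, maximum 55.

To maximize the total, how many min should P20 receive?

Meeting every minimum uses 0+5+0+0+10+0 = 15 min, leaving 265.
Order the part types by margin per min: P9 24 > P8 16 > P25 14 > P20 12 > P39 9 > P23 6.
P9: +35 to 35 (cap) → 230 left.
P8: +90 to 90 (cap) → 140 left.
P25: +65 to 70 (cap) → 75 left.
P20: +75 (room for 80) → 85. Pool exhausted.

85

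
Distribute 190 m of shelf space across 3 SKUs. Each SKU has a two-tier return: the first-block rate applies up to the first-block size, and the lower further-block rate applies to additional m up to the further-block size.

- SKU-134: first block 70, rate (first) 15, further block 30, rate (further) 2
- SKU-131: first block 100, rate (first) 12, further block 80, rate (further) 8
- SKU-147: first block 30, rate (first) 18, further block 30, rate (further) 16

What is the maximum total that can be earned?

Treat each block as its own option and order by rate: SKU-147/tier1 18 > SKU-147/tier2 16 > SKU-134/tier1 15 > SKU-131/tier1 12 > SKU-131/tier2 8 > SKU-134/tier2 2.
SKU-147 tier1 at 18: fill all 30 — 160 left.
Fill SKU-147 tier2 block (30 at 16) — 130 left.
SKU-134/tier1 (15): +70 — 60 left.
SKU-131 tier1 at 12: only 60 left, fill 60.
Total = 18×30 + 16×30 + 15×70 + 12×60 = 2790.

2790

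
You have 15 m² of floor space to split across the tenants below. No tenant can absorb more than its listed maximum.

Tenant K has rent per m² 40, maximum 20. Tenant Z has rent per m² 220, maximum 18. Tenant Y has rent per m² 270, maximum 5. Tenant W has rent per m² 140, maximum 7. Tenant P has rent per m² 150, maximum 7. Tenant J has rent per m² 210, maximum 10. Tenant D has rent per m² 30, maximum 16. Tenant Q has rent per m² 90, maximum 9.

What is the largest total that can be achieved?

3550

Rank by rent per m²: Tenant Y 270 > Tenant Z 220 > Tenant J 210 > Tenant P 150 > Tenant W 140 > Tenant Q 90 > Tenant K 40 > Tenant D 30.
Tenant Y: +5 to 5 (cap) — 10 left.
Only 10 left; Tenant Z takes them to reach 10.
Total = 220×10 + 270×5 = 3550.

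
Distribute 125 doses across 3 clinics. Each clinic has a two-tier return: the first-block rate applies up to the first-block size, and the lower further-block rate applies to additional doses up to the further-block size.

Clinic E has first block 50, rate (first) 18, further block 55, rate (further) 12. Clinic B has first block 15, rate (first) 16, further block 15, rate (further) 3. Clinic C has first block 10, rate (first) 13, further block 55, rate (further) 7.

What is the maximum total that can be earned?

Order all 6 blocks by rate: Clinic E/T1 18 > Clinic B/T1 16 > Clinic C/T1 13 > Clinic E/T2 12 > Clinic C/T2 7 > Clinic B/T2 3.
Clinic E T1 at 18: fill all 50 — 75 left.
Fill Clinic B T1 block (15 at 16) — 60 left.
Fill Clinic C T1 block (10 at 13) — 50 left.
Clinic E T2 at 12: only 50 left, fill 50.
Total = 18×50 + 16×15 + 13×10 + 12×50 = 1870.

1870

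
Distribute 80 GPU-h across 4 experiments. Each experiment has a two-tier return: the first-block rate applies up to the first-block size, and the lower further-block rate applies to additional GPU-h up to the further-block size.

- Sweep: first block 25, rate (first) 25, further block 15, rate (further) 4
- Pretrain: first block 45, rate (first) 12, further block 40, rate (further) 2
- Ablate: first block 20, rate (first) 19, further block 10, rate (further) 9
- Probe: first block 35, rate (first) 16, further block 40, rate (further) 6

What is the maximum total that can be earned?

Treat each block as its own option and order by rate: Sweep/first 25 > Ablate/first 19 > Probe/first 16 > Pretrain/first 12 > Ablate/second 9 > Probe/second 6 > Sweep/second 4 > Pretrain/second 2.
Fill Sweep first block (25 at 25) — 55 left.
Ablate/first (19): +20 — 35 left.
Probe/first (16): +35 — 0 left.
Total = 25×25 + 19×20 + 16×35 = 1565.

1565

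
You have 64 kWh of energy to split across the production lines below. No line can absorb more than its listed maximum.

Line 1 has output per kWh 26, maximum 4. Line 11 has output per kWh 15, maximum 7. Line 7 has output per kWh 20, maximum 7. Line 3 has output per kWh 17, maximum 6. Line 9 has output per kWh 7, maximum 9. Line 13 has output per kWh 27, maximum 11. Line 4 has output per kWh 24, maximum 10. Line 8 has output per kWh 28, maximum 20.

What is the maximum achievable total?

Highest output per kWh first: Line 8 28 > Line 13 27 > Line 1 26 > Line 4 24 > Line 7 20 > Line 3 17 > Line 11 15 > Line 9 7.
Line 8 takes 20 to reach its cap of 20 ; 44 left.
Line 13: +11 to 11 (cap) ; 33 left.
Give Line 1 4 to hit its cap of 4 ; 29 left.
Give Line 4 10 to hit its cap of 10 ; 19 left.
Line 7 takes 7 to reach its cap of 7 ; 12 left.
Line 3: +6 to 6 (cap) ; 6 left.
Only 6 left; Line 11 takes them to reach 6.
Total = 26×4 + 15×6 + 20×7 + 17×6 + 27×11 + 24×10 + 28×20 = 1533.

1533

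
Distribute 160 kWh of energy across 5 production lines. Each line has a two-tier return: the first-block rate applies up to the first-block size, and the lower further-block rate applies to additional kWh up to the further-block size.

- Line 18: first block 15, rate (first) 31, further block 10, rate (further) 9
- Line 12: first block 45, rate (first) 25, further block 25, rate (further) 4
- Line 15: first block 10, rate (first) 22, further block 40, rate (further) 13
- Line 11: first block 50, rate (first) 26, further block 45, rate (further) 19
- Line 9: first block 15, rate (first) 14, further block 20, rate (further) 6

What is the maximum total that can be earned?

Order all 10 blocks by rate: Line 18/tier1 31 > Line 11/tier1 26 > Line 12/tier1 25 > Line 15/tier1 22 > Line 11/tier2 19 > Line 9/tier1 14 > Line 15/tier2 13 > Line 18/tier2 9 > Line 9/tier2 6 > Line 12/tier2 4.
Line 18/tier1 (31): +15 ; 145 left.
Line 11 tier1 at 26: fill all 50 ; 95 left.
Fill Line 12 tier1 block (45 at 25) ; 50 left.
Line 15/tier1 (22): +10 ; 40 left.
Line 11/tier2: +40 of 45 at 19; pool empty.
Total = 31×15 + 26×50 + 25×45 + 22×10 + 19×40 = 3870.

3870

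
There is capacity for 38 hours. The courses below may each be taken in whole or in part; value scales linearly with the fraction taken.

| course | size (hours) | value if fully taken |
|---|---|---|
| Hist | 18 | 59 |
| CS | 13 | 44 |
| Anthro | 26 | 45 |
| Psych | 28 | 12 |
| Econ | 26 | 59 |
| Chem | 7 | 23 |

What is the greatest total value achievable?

Rank by value-to-size ratio: CS 44/13≈3.38, Chem 23/7≈3.29, Hist 59/18≈3.28, Econ 59/26≈2.27, Anthro 45/26≈1.73, Psych 12/28≈0.429.
Take all of CS (13 hours, value 44) → 25 hours left.
All 7 hours of Chem fit (value 23) → 18 remain.
Hist: take in full, 18 hours for value 59 → 0 left.
Total value = 126.

126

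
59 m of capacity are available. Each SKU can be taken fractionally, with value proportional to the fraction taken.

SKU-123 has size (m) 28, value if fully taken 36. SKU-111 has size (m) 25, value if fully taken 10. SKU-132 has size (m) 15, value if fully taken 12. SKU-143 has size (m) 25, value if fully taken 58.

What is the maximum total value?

98.8

Sort by value density: SKU-143 58/25≈2.32, SKU-123 36/28≈1.29, SKU-132 12/15≈0.8, SKU-111 10/25≈0.4.
All 25 m of SKU-143 fit (value 58) → 34 remain.
SKU-123: take in full, 28 m for value 36 → 6 left.
6 m left: a 6/15 share of SKU-132 gives 12×6/15 = 4.8.
Total value = 98.8.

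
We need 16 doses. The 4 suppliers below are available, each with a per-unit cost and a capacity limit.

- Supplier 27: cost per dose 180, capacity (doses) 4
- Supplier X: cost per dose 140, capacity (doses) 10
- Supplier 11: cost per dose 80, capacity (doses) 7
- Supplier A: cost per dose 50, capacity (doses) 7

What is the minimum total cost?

1190

Use suppliers in increasing cost order.
Take 7 from Supplier A at 50 — need 9 more.
Supplier 11 (80): use full 7 — 2 doses to go.
Supplier X (140): take the remaining 2 — done.
Supplier 27: unused.
Cost = 7×50 + 7×80 + 2×140 = 1190.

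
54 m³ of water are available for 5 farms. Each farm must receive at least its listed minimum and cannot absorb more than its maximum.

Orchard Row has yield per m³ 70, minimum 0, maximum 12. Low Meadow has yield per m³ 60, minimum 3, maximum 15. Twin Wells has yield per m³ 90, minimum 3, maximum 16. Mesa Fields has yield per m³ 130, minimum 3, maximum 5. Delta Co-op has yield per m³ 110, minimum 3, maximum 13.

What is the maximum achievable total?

Meeting every minimum uses 0+3+3+3+3 = 12 m³, leaving 42.
Order the farms by yield per m³: Mesa Fields 130 > Delta Co-op 110 > Twin Wells 90 > Orchard Row 70 > Low Meadow 60.
Give Mesa Fields 2 more to hit its cap of 5 → 40 left.
Give Delta Co-op 10 more to hit its cap of 13 → 30 left.
Give Twin Wells 13 more to hit its cap of 16 → 17 left.
Orchard Row: +12 to 12 (cap) → 5 left.
Low Meadow has room for 12 more but only 5 remain, so it gets 8.
Total = 70×12 + 60×8 + 90×16 + 130×5 + 110×13 = 4840.

4840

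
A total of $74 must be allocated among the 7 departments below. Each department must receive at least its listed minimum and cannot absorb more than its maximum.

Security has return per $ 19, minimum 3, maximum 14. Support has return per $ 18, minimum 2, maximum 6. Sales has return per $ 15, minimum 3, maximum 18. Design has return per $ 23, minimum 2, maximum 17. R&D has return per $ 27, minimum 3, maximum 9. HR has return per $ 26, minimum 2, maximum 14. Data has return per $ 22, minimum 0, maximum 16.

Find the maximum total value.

1678

Meeting every minimum uses 3+2+3+2+3+2+0 = 15 $, leaving 59.
Highest return per $ first: R&D 27 > HR 26 > Design 23 > Data 22 > Security 19 > Support 18 > Sales 15.
R&D takes 6 more to reach its cap of 9 — 53 left.
Give HR 12 more to hit its cap of 14 — 41 left.
Design: +15 to 17 (cap) — 26 left.
Data: +16 to 16 (cap) — 10 left.
Security has room for 11 more but only 10 remain, so it gets 13.
Total = 19×13 + 18×2 + 15×3 + 23×17 + 27×9 + 26×14 + 22×16 = 1678.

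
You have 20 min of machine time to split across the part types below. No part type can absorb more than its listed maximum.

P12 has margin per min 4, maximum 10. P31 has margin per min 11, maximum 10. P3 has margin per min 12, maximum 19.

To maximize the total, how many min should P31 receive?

Rank by margin per min: P3 12 > P31 11 > P12 4.
Give P3 19 to hit its cap of 19 ; 1 left.
P31: +1 (room for 10) → 1. Pool exhausted.

1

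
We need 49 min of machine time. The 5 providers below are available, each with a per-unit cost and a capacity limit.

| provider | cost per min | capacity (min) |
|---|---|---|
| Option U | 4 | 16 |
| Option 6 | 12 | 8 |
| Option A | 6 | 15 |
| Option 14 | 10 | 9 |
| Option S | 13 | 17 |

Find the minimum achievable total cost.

Use providers in increasing cost order.
Take 16 from Option U at 4 → need 33 more.
Option A at 6: take all 15 min → 18 still needed.
Take 9 from Option 14 at 10 → need 9 more.
Option 6 at 12: take all 8 min → 1 still needed.
Take 1 from Option S at 13 to finish.
Cost = 16×4 + 15×6 + 9×10 + 8×12 + 1×13 = 353.

353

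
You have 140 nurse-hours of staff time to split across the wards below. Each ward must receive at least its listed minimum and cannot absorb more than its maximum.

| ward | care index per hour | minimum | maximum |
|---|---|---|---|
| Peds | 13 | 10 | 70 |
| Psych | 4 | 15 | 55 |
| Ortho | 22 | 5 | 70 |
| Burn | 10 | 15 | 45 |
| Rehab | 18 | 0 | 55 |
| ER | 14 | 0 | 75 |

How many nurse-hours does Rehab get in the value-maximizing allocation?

Meeting every minimum uses 10+15+5+15+0+0 = 45 nurse-hours, leaving 95.
Order the wards by care index per hour: Ortho 22 > Rehab 18 > ER 14 > Peds 13 > Burn 10 > Psych 4.
Ortho takes 65 more to reach its cap of 70 → 30 left.
Only 30 left; Rehab takes them to reach 30.

30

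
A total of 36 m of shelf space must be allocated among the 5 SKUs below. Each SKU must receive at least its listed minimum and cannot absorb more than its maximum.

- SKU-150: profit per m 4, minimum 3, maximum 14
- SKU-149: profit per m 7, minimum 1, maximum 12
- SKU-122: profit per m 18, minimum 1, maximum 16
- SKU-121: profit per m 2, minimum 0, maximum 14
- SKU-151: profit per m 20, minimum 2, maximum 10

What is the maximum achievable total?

Meeting every minimum uses 3+1+1+0+2 = 7 m, leaving 29.
Rank by profit per m: SKU-151 20 > SKU-122 18 > SKU-149 7 > SKU-150 4 > SKU-121 2.
Give SKU-151 8 more to hit its cap of 10 — 21 left.
SKU-122 takes 15 more to reach its cap of 16 — 6 left.
SKU-149: +6 (room for 11) → 7. Pool exhausted.
Total = 4×3 + 7×7 + 18×16 + 20×10 = 549.

549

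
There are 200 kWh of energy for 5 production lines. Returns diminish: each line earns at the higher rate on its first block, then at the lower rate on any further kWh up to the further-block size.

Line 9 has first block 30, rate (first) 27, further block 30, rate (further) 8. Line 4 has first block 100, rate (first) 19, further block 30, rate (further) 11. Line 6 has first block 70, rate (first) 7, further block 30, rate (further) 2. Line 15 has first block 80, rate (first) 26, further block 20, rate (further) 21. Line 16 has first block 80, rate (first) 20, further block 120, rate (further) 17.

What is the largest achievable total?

4710

Rank every tier by rate: Line 9/tier1 27 > Line 15/tier1 26 > Line 15/tier2 21 > Line 16/tier1 20 > Line 4/tier1 19 > Line 16/tier2 17 > Line 4/tier2 11 > Line 9/tier2 8 > Line 6/tier1 7 > Line 6/tier2 2.
Line 9 tier1 at 27: fill all 30 → 170 left.
Fill Line 15 tier1 block (80 at 26) → 90 left.
Line 15/tier2 (21): +20 → 70 left.
Line 16 tier1 at 20: only 70 left, fill 70.
Total = 27×30 + 26×80 + 21×20 + 20×70 = 4710.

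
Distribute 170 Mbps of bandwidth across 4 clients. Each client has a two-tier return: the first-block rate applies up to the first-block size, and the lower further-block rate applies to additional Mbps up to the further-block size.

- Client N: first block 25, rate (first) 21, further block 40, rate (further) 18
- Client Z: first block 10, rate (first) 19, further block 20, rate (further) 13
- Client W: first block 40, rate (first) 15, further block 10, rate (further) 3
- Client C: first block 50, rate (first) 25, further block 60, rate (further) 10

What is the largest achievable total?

3350

Rank every tier by rate: Client C/first 25 > Client N/first 21 > Client Z/first 19 > Client N/second 18 > Client W/first 15 > Client Z/second 13 > Client C/second 10 > Client W/second 3.
Fill Client C first block (50 at 25) — 120 left.
Client N/first (21): +25 — 95 left.
Client Z/first (19): +10 — 85 left.
Client N second at 18: fill all 40 — 45 left.
Fill Client W first block (40 at 15) — 5 left.
Client Z second at 13: only 5 left, fill 5.
Total = 25×50 + 21×25 + 19×10 + 18×40 + 15×40 + 13×5 = 3350.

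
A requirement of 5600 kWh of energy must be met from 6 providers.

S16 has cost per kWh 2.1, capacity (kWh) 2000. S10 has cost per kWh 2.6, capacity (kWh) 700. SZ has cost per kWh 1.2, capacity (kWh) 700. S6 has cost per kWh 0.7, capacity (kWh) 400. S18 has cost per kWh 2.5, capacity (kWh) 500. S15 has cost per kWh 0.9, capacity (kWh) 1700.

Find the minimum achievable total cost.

Cheapest first:
S6 (0.7): use full 400 → 5200 kWh to go.
Take 1700 from S15 at 0.9 → need 3500 more.
SZ at 1.2: take all 700 kWh → 2800 still needed.
S16 (2.1): use full 2000 → 800 kWh to go.
S18 (2.5): use full 500 → 300 kWh to go.
S10 at 2.6: take 300 of its 700 → requirement met.
Cost = 400×0.7 + 1700×0.9 + 700×1.2 + 2000×2.1 + 500×2.5 + 300×2.6 = 8880.

8880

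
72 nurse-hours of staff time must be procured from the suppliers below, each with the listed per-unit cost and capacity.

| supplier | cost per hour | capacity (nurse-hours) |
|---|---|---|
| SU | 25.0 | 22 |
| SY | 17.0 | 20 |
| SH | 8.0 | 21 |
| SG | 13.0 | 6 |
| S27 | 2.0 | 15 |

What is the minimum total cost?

Fill from the cheapest supplier first.
Take 15 from S27 at 2.0 — need 57 more.
SH (8.0): use full 21 — 36 nurse-hours to go.
SG at 13.0: take all 6 nurse-hours — 30 still needed.
Take 20 from SY at 17.0 — need 10 more.
SU (25.0): take the remaining 10 — done.
Cost = 15×2.0 + 21×8.0 + 6×13.0 + 20×17.0 + 10×25.0 = 866.

866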